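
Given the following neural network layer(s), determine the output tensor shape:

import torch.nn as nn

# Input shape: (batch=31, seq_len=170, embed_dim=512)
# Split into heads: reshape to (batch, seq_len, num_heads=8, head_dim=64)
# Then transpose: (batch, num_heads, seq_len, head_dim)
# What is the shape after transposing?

Input shape: (31, 170, 512)
  -> after reshape: (31, 170, 8, 64)
Output shape: (31, 8, 170, 64)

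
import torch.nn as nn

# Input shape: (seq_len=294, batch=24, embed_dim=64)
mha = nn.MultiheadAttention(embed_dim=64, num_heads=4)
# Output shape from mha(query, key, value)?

Input shape: (294, 24, 64)
Output shape: (294, 24, 64)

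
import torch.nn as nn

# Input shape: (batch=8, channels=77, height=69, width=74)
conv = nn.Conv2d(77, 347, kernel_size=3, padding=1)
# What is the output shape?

Input shape: (8, 77, 69, 74)
Output shape: (8, 347, 69, 74)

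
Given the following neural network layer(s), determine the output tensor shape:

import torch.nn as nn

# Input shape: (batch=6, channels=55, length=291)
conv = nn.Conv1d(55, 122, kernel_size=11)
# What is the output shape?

Input shape: (6, 55, 291)
Output shape: (6, 122, 281)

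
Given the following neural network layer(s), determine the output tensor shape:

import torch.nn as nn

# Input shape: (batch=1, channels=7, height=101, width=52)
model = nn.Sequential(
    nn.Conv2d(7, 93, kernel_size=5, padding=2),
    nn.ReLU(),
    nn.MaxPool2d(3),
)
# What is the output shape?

Input shape: (1, 7, 101, 52)
  -> after Conv2d: (1, 93, 101, 52)
  -> after ReLU: (1, 93, 101, 52)
Output shape: (1, 93, 33, 17)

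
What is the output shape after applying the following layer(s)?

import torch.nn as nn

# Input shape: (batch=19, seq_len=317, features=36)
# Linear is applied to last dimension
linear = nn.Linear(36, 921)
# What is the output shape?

Input shape: (19, 317, 36)
Output shape: (19, 317, 921)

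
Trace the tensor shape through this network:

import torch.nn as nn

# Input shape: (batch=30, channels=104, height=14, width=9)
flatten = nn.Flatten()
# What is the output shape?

Input shape: (30, 104, 14, 9)
Output shape: (30, 13104)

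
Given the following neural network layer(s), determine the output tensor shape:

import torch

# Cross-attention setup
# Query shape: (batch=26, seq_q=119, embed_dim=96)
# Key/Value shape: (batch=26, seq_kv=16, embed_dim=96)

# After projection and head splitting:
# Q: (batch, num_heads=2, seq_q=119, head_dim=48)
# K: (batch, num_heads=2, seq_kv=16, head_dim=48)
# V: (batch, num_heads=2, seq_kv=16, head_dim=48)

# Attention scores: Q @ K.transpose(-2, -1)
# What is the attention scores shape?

Input shape: (26, 119, 96)
Output shape: (26, 2, 119, 16)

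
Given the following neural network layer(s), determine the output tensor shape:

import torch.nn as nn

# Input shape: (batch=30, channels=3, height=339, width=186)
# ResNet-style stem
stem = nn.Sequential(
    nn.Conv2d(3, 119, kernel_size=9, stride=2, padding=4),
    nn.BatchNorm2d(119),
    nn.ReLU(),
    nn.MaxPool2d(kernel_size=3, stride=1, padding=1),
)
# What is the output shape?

Input shape: (30, 3, 339, 186)
  -> after Conv2d 9x9 stride=2: (30, 119, 170, 93)
Output shape: (30, 119, 170, 93)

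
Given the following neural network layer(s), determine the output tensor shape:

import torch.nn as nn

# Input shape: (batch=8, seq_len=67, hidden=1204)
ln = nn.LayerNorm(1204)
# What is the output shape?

Input shape: (8, 67, 1204)
Output shape: (8, 67, 1204)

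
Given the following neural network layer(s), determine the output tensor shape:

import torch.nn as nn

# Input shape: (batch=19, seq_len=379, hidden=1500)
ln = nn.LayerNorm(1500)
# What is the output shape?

Input shape: (19, 379, 1500)
Output shape: (19, 379, 1500)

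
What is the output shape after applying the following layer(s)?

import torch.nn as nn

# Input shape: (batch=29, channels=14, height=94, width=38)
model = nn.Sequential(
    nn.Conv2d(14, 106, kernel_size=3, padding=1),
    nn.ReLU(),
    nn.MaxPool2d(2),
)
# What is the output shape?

Input shape: (29, 14, 94, 38)
  -> after Conv2d: (29, 106, 94, 38)
  -> after ReLU: (29, 106, 94, 38)
Output shape: (29, 106, 47, 19)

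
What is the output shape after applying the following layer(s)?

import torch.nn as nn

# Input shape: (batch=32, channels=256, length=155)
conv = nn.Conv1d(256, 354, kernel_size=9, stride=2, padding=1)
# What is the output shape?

Input shape: (32, 256, 155)
Output shape: (32, 354, 75)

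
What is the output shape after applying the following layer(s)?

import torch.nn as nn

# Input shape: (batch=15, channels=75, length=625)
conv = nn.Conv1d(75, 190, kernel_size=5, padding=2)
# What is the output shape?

Input shape: (15, 75, 625)
Output shape: (15, 190, 625)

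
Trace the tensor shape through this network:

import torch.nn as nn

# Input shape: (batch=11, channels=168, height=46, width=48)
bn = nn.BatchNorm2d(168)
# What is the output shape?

Input shape: (11, 168, 46, 48)
Output shape: (11, 168, 46, 48)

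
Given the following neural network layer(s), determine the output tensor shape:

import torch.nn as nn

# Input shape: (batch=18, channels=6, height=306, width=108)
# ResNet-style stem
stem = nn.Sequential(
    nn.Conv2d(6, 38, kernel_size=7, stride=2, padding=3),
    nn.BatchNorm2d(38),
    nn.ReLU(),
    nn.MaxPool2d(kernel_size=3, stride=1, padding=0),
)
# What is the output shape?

Input shape: (18, 6, 306, 108)
  -> after Conv2d 7x7 stride=2: (18, 38, 153, 54)
Output shape: (18, 38, 151, 52)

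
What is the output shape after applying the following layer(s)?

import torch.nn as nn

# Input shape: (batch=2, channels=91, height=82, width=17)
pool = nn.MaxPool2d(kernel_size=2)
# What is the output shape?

Input shape: (2, 91, 82, 17)
Output shape: (2, 91, 41, 8)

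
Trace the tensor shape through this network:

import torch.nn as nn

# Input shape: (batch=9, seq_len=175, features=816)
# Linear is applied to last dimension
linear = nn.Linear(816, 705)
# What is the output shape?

Input shape: (9, 175, 816)
Output shape: (9, 175, 705)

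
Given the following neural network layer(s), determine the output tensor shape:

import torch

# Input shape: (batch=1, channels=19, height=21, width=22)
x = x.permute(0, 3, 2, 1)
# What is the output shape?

Input shape: (1, 19, 21, 22)
Output shape: (1, 22, 21, 19)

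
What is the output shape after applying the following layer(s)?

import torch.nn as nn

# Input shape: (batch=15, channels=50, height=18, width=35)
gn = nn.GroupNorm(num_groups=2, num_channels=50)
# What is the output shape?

Input shape: (15, 50, 18, 35)
Output shape: (15, 50, 18, 35)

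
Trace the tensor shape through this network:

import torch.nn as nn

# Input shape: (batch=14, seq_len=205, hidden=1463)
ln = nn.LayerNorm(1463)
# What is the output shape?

Input shape: (14, 205, 1463)
Output shape: (14, 205, 1463)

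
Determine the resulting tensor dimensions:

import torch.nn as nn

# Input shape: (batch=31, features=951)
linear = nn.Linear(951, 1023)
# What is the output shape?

Input shape: (31, 951)
Output shape: (31, 1023)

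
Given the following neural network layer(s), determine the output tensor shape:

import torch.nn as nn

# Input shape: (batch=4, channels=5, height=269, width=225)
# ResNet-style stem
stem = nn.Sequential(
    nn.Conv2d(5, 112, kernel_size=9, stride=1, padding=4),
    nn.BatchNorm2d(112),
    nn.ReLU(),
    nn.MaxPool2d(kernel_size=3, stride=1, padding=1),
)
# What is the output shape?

Input shape: (4, 5, 269, 225)
  -> after Conv2d 9x9 stride=1: (4, 112, 269, 225)
Output shape: (4, 112, 269, 225)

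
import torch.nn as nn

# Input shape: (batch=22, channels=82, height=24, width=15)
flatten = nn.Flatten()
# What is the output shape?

Input shape: (22, 82, 24, 15)
Output shape: (22, 29520)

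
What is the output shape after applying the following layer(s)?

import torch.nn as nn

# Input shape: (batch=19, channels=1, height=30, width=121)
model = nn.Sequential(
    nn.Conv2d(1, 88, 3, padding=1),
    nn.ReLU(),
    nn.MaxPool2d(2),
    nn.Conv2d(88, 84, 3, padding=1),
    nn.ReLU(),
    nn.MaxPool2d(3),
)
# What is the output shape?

Input shape: (19, 1, 30, 121)
  -> after first Conv2d: (19, 88, 30, 121)
  -> after first MaxPool2d: (19, 88, 15, 60)
  -> after second Conv2d: (19, 84, 15, 60)
Output shape: (19, 84, 5, 20)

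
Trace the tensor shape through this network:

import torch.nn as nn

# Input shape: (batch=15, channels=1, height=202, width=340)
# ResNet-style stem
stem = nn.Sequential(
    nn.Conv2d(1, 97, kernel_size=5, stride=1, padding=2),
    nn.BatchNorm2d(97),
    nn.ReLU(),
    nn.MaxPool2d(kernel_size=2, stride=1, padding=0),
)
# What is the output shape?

Input shape: (15, 1, 202, 340)
  -> after Conv2d 5x5 stride=1: (15, 97, 202, 340)
Output shape: (15, 97, 201, 339)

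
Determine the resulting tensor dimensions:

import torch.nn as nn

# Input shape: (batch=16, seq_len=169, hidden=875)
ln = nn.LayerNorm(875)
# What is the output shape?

Input shape: (16, 169, 875)
Output shape: (16, 169, 875)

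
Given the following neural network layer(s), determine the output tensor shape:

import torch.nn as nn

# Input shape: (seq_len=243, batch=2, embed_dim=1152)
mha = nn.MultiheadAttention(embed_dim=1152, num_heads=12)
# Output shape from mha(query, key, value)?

Input shape: (243, 2, 1152)
Output shape: (243, 2, 1152)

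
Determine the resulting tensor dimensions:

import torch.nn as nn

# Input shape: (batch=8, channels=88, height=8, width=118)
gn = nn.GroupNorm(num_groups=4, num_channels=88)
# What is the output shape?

Input shape: (8, 88, 8, 118)
Output shape: (8, 88, 8, 118)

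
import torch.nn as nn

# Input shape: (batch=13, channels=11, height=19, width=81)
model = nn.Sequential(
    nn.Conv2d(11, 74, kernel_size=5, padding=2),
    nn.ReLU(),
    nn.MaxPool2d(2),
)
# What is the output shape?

Input shape: (13, 11, 19, 81)
  -> after Conv2d: (13, 74, 19, 81)
  -> after ReLU: (13, 74, 19, 81)
Output shape: (13, 74, 9, 40)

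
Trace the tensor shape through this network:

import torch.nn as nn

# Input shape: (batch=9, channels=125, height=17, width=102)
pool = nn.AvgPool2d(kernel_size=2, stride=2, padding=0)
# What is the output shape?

Input shape: (9, 125, 17, 102)
Output shape: (9, 125, 8, 51)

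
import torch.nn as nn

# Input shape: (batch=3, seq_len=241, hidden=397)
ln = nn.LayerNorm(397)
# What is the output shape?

Input shape: (3, 241, 397)
Output shape: (3, 241, 397)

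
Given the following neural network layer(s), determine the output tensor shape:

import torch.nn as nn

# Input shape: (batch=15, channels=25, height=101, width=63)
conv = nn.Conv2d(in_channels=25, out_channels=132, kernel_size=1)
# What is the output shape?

Input shape: (15, 25, 101, 63)
Output shape: (15, 132, 101, 63)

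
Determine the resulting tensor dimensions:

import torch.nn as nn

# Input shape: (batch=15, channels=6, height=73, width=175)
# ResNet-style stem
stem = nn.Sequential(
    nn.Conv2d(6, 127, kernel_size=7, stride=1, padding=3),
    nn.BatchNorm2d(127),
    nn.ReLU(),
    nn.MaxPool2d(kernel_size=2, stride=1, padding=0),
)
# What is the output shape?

Input shape: (15, 6, 73, 175)
  -> after Conv2d 7x7 stride=1: (15, 127, 73, 175)
Output shape: (15, 127, 72, 174)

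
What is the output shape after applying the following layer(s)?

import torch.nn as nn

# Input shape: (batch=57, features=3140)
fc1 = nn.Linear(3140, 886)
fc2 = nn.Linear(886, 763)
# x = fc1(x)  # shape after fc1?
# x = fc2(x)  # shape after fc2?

Input shape: (57, 3140)
  -> after fc1: (57, 886)
Output shape: (57, 763)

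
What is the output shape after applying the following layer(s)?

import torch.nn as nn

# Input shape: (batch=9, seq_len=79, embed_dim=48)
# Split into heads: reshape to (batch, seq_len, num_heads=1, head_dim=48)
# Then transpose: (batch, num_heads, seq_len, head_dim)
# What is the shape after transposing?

Input shape: (9, 79, 48)
  -> after reshape: (9, 79, 1, 48)
Output shape: (9, 1, 79, 48)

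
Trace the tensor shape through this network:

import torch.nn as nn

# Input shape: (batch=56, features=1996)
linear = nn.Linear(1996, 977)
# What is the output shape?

Input shape: (56, 1996)
Output shape: (56, 977)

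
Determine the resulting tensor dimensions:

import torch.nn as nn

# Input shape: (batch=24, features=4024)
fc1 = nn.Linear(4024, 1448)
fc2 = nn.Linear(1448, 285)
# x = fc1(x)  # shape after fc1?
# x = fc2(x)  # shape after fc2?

Input shape: (24, 4024)
  -> after fc1: (24, 1448)
Output shape: (24, 285)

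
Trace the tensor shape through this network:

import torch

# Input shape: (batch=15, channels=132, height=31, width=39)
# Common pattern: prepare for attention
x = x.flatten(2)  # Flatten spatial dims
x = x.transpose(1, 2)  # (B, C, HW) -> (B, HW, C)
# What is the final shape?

Input shape: (15, 132, 31, 39)
  -> after flatten(2): (15, 132, 1209)
Output shape: (15, 1209, 132)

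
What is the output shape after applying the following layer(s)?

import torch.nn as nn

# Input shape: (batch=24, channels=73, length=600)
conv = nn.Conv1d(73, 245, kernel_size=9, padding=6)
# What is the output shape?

Input shape: (24, 73, 600)
Output shape: (24, 245, 604)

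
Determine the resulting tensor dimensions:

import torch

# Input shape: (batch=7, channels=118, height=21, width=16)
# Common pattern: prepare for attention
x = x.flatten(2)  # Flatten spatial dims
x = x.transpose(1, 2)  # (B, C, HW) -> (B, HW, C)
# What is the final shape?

Input shape: (7, 118, 21, 16)
  -> after flatten(2): (7, 118, 336)
Output shape: (7, 336, 118)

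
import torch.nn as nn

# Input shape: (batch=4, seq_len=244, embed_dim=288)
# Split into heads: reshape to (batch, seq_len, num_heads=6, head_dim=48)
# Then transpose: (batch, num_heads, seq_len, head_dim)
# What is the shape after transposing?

Input shape: (4, 244, 288)
  -> after reshape: (4, 244, 6, 48)
Output shape: (4, 6, 244, 48)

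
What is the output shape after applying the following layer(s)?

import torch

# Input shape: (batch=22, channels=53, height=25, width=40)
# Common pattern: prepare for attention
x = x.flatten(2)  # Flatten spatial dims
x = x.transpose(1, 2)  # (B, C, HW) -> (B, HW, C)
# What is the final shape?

Input shape: (22, 53, 25, 40)
  -> after flatten(2): (22, 53, 1000)
Output shape: (22, 1000, 53)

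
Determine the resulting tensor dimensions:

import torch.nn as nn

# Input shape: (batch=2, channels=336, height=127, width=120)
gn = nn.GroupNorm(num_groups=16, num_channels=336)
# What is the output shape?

Input shape: (2, 336, 127, 120)
Output shape: (2, 336, 127, 120)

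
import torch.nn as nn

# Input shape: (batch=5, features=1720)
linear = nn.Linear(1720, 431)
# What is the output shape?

Input shape: (5, 1720)
Output shape: (5, 431)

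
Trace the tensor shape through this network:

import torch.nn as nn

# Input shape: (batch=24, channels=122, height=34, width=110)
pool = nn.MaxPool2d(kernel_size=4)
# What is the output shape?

Input shape: (24, 122, 34, 110)
Output shape: (24, 122, 8, 27)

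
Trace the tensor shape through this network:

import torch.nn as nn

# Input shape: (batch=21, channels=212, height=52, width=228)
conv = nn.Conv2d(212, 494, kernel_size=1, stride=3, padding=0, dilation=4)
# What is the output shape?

Input shape: (21, 212, 52, 228)
Output shape: (21, 494, 18, 76)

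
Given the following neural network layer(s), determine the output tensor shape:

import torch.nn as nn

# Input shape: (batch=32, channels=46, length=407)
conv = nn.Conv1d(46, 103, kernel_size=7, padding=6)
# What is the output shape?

Input shape: (32, 46, 407)
Output shape: (32, 103, 413)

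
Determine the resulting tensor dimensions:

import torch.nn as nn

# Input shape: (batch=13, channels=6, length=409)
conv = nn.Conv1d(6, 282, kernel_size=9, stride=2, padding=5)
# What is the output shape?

Input shape: (13, 6, 409)
Output shape: (13, 282, 206)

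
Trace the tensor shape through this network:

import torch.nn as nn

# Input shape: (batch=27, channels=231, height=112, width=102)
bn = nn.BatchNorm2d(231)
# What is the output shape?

Input shape: (27, 231, 112, 102)
Output shape: (27, 231, 112, 102)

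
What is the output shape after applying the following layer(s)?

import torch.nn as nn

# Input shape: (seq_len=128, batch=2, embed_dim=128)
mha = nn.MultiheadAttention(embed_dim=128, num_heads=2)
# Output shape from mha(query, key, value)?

Input shape: (128, 2, 128)
Output shape: (128, 2, 128)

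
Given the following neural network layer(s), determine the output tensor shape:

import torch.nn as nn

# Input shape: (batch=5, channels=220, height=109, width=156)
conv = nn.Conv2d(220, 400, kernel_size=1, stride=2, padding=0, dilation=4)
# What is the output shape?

Input shape: (5, 220, 109, 156)
Output shape: (5, 400, 55, 78)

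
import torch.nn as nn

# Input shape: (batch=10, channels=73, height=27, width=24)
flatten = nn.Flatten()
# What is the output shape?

Input shape: (10, 73, 27, 24)
Output shape: (10, 47304)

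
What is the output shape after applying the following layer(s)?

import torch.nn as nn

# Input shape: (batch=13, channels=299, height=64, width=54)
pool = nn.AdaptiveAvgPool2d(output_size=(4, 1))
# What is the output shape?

Input shape: (13, 299, 64, 54)
Output shape: (13, 299, 4, 1)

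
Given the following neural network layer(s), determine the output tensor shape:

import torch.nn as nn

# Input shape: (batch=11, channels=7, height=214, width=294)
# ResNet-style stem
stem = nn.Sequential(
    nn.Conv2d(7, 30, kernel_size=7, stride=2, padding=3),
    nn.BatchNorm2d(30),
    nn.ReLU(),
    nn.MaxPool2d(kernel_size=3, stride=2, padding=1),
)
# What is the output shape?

Input shape: (11, 7, 214, 294)
  -> after Conv2d 7x7 stride=2: (11, 30, 107, 147)
Output shape: (11, 30, 54, 74)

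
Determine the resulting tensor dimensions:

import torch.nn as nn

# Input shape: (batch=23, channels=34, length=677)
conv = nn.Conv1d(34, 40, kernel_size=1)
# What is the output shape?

Input shape: (23, 34, 677)
Output shape: (23, 40, 677)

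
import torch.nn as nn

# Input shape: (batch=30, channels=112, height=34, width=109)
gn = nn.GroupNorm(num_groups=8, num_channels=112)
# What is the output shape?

Input shape: (30, 112, 34, 109)
Output shape: (30, 112, 34, 109)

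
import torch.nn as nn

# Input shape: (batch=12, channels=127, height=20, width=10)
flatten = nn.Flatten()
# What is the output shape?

Input shape: (12, 127, 20, 10)
Output shape: (12, 25400)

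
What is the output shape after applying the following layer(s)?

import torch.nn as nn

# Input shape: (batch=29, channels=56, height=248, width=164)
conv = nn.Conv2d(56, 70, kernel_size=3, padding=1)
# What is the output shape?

Input shape: (29, 56, 248, 164)
Output shape: (29, 70, 248, 164)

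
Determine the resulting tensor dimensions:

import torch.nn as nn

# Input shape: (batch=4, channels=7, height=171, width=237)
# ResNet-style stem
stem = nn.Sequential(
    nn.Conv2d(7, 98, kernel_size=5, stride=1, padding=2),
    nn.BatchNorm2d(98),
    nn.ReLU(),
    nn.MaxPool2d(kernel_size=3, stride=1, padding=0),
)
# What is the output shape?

Input shape: (4, 7, 171, 237)
  -> after Conv2d 5x5 stride=1: (4, 98, 171, 237)
Output shape: (4, 98, 169, 235)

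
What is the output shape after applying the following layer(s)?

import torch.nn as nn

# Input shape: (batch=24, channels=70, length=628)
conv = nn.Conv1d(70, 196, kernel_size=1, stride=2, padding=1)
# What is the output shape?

Input shape: (24, 70, 628)
Output shape: (24, 196, 315)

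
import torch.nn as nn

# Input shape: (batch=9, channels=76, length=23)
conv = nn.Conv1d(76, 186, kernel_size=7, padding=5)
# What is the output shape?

Input shape: (9, 76, 23)
Output shape: (9, 186, 27)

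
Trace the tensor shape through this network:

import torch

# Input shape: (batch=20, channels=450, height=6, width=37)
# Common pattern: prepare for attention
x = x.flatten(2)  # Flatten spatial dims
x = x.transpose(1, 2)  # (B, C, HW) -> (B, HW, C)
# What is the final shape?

Input shape: (20, 450, 6, 37)
  -> after flatten(2): (20, 450, 222)
Output shape: (20, 222, 450)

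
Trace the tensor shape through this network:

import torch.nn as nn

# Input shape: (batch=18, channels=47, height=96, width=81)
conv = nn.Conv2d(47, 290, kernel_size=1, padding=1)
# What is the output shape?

Input shape: (18, 47, 96, 81)
Output shape: (18, 290, 98, 83)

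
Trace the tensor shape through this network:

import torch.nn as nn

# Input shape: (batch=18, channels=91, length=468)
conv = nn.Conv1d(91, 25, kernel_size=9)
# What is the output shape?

Input shape: (18, 91, 468)
Output shape: (18, 25, 460)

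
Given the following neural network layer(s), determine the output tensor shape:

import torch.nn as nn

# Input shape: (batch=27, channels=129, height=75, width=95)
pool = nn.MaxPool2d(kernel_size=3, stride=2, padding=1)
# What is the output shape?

Input shape: (27, 129, 75, 95)
Output shape: (27, 129, 38, 48)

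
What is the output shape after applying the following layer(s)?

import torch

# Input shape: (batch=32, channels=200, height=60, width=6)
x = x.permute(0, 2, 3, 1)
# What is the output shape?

Input shape: (32, 200, 60, 6)
Output shape: (32, 60, 6, 200)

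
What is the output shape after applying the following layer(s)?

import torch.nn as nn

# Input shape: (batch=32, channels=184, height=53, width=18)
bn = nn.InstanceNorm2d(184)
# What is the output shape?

Input shape: (32, 184, 53, 18)
Output shape: (32, 184, 53, 18)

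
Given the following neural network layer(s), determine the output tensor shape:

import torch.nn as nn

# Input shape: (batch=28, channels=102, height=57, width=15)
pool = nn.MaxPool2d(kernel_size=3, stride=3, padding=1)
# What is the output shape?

Input shape: (28, 102, 57, 15)
Output shape: (28, 102, 19, 5)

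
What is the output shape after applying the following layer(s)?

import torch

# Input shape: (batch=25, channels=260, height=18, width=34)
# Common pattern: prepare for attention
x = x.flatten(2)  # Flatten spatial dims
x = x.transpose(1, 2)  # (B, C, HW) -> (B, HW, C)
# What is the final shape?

Input shape: (25, 260, 18, 34)
  -> after flatten(2): (25, 260, 612)
Output shape: (25, 612, 260)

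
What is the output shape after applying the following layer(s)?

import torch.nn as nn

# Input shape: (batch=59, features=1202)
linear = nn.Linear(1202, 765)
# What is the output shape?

Input shape: (59, 1202)
Output shape: (59, 765)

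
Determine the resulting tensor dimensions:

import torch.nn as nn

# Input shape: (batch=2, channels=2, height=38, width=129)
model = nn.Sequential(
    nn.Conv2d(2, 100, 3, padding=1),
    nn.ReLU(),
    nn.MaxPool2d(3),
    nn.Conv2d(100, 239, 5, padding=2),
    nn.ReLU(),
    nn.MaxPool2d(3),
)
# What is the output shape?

Input shape: (2, 2, 38, 129)
  -> after first Conv2d: (2, 100, 38, 129)
  -> after first MaxPool2d: (2, 100, 12, 43)
  -> after second Conv2d: (2, 239, 12, 43)
Output shape: (2, 239, 4, 14)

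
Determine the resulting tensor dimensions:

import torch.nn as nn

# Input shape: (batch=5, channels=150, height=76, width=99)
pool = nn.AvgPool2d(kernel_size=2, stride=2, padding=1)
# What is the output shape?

Input shape: (5, 150, 76, 99)
Output shape: (5, 150, 39, 50)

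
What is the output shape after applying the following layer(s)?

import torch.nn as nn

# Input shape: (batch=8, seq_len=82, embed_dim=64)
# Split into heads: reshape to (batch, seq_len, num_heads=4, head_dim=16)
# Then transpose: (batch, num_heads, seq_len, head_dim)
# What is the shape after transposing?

Input shape: (8, 82, 64)
  -> after reshape: (8, 82, 4, 16)
Output shape: (8, 4, 82, 16)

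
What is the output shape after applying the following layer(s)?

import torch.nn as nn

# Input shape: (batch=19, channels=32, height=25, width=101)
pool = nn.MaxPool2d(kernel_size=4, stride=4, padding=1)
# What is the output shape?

Input shape: (19, 32, 25, 101)
Output shape: (19, 32, 6, 25)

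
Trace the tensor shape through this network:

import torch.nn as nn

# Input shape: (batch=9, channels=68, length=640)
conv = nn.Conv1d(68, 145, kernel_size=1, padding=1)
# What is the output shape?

Input shape: (9, 68, 640)
Output shape: (9, 145, 642)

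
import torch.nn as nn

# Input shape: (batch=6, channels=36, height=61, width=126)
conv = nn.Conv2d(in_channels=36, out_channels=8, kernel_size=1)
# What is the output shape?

Input shape: (6, 36, 61, 126)
Output shape: (6, 8, 61, 126)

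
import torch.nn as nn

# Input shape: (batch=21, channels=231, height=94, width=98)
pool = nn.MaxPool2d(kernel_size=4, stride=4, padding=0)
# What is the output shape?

Input shape: (21, 231, 94, 98)
Output shape: (21, 231, 23, 24)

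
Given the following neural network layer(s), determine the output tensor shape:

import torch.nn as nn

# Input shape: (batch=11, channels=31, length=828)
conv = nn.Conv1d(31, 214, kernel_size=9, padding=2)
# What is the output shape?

Input shape: (11, 31, 828)
Output shape: (11, 214, 824)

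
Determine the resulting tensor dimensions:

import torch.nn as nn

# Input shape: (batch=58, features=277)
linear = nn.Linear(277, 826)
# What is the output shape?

Input shape: (58, 277)
Output shape: (58, 826)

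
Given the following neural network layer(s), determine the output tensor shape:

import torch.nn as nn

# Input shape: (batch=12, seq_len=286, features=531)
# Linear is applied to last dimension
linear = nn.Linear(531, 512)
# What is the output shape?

Input shape: (12, 286, 531)
Output shape: (12, 286, 512)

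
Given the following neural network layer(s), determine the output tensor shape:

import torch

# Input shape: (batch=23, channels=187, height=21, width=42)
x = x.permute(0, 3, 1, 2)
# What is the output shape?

Input shape: (23, 187, 21, 42)
Output shape: (23, 42, 187, 21)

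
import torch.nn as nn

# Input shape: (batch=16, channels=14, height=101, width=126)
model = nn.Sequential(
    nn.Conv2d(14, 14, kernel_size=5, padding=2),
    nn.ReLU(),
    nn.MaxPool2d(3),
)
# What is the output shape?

Input shape: (16, 14, 101, 126)
  -> after Conv2d: (16, 14, 101, 126)
  -> after ReLU: (16, 14, 101, 126)
Output shape: (16, 14, 33, 42)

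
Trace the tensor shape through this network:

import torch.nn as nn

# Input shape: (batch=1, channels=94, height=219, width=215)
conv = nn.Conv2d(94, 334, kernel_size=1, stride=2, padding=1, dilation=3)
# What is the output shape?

Input shape: (1, 94, 219, 215)
Output shape: (1, 334, 111, 109)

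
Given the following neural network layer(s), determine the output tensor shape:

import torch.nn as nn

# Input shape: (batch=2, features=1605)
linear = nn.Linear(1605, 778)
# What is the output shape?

Input shape: (2, 1605)
Output shape: (2, 778)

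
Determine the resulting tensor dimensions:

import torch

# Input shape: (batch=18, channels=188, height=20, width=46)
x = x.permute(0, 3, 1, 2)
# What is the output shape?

Input shape: (18, 188, 20, 46)
Output shape: (18, 46, 188, 20)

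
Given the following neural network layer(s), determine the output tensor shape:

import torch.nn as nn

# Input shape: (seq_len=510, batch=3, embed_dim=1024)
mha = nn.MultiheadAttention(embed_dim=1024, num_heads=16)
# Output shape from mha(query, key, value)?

Input shape: (510, 3, 1024)
Output shape: (510, 3, 1024)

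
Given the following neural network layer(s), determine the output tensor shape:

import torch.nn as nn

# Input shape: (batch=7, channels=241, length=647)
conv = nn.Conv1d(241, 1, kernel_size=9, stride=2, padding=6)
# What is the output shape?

Input shape: (7, 241, 647)
Output shape: (7, 1, 326)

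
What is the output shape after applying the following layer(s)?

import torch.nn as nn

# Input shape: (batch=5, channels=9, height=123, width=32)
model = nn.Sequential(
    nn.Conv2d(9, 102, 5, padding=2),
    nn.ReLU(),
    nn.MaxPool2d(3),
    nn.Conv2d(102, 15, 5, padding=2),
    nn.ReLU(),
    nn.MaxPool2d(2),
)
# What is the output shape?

Input shape: (5, 9, 123, 32)
  -> after first Conv2d: (5, 102, 123, 32)
  -> after first MaxPool2d: (5, 102, 41, 10)
  -> after second Conv2d: (5, 15, 41, 10)
Output shape: (5, 15, 20, 5)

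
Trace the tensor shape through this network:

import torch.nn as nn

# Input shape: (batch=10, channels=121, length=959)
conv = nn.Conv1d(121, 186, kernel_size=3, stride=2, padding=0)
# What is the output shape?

Input shape: (10, 121, 959)
Output shape: (10, 186, 479)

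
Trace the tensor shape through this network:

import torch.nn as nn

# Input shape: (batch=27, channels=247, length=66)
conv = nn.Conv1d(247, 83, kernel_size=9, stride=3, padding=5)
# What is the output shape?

Input shape: (27, 247, 66)
Output shape: (27, 83, 23)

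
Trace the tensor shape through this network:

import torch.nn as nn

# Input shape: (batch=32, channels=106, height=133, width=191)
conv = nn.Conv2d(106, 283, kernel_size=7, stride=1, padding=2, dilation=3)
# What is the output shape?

Input shape: (32, 106, 133, 191)
Output shape: (32, 283, 119, 177)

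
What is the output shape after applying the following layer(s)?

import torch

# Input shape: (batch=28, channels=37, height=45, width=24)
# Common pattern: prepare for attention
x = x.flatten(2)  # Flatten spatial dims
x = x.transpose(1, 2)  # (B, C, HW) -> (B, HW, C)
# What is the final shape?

Input shape: (28, 37, 45, 24)
  -> after flatten(2): (28, 37, 1080)
Output shape: (28, 1080, 37)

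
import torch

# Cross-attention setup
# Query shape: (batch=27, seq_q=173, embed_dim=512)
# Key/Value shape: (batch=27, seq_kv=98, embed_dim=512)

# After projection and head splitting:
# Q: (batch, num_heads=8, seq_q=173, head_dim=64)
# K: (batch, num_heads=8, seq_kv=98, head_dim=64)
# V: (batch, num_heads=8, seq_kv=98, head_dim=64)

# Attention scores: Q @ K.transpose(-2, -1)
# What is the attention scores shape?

Input shape: (27, 173, 512)
Output shape: (27, 8, 173, 98)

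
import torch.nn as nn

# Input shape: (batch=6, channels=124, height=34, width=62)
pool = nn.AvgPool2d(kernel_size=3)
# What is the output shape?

Input shape: (6, 124, 34, 62)
Output shape: (6, 124, 11, 20)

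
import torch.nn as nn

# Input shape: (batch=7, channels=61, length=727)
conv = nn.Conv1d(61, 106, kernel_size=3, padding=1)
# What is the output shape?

Input shape: (7, 61, 727)
Output shape: (7, 106, 727)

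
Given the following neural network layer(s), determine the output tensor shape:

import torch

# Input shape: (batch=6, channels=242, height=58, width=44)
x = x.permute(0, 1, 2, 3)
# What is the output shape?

Input shape: (6, 242, 58, 44)
Output shape: (6, 242, 58, 44)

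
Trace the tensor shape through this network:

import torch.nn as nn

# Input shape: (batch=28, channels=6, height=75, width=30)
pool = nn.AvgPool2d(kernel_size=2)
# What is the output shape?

Input shape: (28, 6, 75, 30)
Output shape: (28, 6, 37, 15)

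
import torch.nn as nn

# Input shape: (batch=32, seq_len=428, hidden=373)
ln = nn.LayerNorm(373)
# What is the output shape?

Input shape: (32, 428, 373)
Output shape: (32, 428, 373)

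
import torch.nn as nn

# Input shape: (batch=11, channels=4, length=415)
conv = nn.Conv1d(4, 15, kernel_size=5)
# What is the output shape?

Input shape: (11, 4, 415)
Output shape: (11, 15, 411)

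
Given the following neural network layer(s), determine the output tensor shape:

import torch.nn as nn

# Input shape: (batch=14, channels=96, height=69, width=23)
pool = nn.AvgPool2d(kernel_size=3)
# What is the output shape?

Input shape: (14, 96, 69, 23)
Output shape: (14, 96, 23, 7)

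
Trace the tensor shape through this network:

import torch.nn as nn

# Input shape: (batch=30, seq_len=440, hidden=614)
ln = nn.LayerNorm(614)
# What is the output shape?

Input shape: (30, 440, 614)
Output shape: (30, 440, 614)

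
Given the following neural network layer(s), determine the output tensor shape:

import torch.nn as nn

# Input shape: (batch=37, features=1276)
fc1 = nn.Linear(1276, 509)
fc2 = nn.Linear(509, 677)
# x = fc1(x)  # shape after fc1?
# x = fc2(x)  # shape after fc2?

Input shape: (37, 1276)
  -> after fc1: (37, 509)
Output shape: (37, 677)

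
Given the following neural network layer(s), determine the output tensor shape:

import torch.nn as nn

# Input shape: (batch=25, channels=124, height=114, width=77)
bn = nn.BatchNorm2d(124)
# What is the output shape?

Input shape: (25, 124, 114, 77)
Output shape: (25, 124, 114, 77)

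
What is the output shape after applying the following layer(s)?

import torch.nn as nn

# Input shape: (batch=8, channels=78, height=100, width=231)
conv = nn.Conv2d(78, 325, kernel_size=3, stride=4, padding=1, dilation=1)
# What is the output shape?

Input shape: (8, 78, 100, 231)
Output shape: (8, 325, 25, 58)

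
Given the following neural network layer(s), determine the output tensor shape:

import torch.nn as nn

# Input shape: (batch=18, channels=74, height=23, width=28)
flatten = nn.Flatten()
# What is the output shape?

Input shape: (18, 74, 23, 28)
Output shape: (18, 47656)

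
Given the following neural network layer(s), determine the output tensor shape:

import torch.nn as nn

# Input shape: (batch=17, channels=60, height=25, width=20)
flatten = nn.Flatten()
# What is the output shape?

Input shape: (17, 60, 25, 20)
Output shape: (17, 30000)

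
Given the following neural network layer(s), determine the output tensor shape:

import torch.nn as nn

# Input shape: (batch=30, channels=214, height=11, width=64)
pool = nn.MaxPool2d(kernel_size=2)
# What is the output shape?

Input shape: (30, 214, 11, 64)
Output shape: (30, 214, 5, 32)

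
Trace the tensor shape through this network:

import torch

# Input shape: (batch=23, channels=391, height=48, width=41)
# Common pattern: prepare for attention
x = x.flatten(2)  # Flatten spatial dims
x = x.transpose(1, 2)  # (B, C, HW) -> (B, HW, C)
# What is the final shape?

Input shape: (23, 391, 48, 41)
  -> after flatten(2): (23, 391, 1968)
Output shape: (23, 1968, 391)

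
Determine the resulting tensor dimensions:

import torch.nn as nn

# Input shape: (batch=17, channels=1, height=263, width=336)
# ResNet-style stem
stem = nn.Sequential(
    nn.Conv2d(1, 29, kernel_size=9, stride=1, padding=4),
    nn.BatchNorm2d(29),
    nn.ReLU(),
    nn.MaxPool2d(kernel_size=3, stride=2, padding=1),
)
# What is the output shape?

Input shape: (17, 1, 263, 336)
  -> after Conv2d 9x9 stride=1: (17, 29, 263, 336)
Output shape: (17, 29, 132, 168)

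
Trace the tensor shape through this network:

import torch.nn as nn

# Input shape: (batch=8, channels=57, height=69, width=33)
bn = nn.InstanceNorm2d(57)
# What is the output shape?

Input shape: (8, 57, 69, 33)
Output shape: (8, 57, 69, 33)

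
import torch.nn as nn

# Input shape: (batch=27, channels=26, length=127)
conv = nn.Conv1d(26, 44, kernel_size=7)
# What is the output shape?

Input shape: (27, 26, 127)
Output shape: (27, 44, 121)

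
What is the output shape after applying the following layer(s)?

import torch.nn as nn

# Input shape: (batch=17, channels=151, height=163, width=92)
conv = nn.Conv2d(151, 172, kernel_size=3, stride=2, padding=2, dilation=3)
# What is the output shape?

Input shape: (17, 151, 163, 92)
Output shape: (17, 172, 81, 45)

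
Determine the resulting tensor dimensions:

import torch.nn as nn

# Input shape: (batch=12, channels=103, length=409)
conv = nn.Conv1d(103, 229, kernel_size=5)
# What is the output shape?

Input shape: (12, 103, 409)
Output shape: (12, 229, 405)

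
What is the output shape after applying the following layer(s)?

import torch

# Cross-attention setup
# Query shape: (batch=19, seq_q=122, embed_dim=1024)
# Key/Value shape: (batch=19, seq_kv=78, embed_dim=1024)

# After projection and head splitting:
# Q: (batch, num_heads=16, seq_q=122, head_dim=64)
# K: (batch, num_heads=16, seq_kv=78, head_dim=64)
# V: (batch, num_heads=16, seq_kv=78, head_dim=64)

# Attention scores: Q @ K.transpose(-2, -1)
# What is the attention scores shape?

Input shape: (19, 122, 1024)
Output shape: (19, 16, 122, 78)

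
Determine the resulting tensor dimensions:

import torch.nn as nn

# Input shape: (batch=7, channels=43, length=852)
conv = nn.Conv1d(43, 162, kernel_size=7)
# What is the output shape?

Input shape: (7, 43, 852)
Output shape: (7, 162, 846)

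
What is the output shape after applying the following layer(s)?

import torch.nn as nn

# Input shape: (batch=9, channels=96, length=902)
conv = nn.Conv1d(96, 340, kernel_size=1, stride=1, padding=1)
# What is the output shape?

Input shape: (9, 96, 902)
Output shape: (9, 340, 904)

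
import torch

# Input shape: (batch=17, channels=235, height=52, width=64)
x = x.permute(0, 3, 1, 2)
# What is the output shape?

Input shape: (17, 235, 52, 64)
Output shape: (17, 64, 235, 52)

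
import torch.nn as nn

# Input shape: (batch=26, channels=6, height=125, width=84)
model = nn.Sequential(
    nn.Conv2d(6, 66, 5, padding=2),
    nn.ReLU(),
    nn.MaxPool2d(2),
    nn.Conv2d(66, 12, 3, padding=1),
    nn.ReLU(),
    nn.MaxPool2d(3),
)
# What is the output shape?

Input shape: (26, 6, 125, 84)
  -> after first Conv2d: (26, 66, 125, 84)
  -> after first MaxPool2d: (26, 66, 62, 42)
  -> after second Conv2d: (26, 12, 62, 42)
Output shape: (26, 12, 20, 14)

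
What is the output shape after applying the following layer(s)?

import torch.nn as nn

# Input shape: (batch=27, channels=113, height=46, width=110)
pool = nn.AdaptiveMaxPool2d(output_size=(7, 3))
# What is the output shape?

Input shape: (27, 113, 46, 110)
Output shape: (27, 113, 7, 3)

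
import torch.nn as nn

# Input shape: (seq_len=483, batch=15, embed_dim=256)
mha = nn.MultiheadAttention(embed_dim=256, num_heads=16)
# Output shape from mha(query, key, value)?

Input shape: (483, 15, 256)
Output shape: (483, 15, 256)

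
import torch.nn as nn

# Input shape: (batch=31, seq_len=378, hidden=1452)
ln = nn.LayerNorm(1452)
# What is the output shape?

Input shape: (31, 378, 1452)
Output shape: (31, 378, 1452)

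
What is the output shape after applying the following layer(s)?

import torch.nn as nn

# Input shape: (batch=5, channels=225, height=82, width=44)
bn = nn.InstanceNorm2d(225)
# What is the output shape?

Input shape: (5, 225, 82, 44)
Output shape: (5, 225, 82, 44)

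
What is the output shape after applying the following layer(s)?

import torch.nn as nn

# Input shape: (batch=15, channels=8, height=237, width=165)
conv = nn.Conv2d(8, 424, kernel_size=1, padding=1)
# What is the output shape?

Input shape: (15, 8, 237, 165)
Output shape: (15, 424, 239, 167)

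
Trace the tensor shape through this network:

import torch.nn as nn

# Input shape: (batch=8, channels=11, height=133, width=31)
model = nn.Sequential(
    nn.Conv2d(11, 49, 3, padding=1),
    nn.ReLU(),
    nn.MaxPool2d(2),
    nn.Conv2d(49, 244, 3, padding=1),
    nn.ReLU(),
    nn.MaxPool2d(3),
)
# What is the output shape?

Input shape: (8, 11, 133, 31)
  -> after first Conv2d: (8, 49, 133, 31)
  -> after first MaxPool2d: (8, 49, 66, 15)
  -> after second Conv2d: (8, 244, 66, 15)
Output shape: (8, 244, 22, 5)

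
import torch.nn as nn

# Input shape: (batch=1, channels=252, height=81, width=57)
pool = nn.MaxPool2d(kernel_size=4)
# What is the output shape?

Input shape: (1, 252, 81, 57)
Output shape: (1, 252, 20, 14)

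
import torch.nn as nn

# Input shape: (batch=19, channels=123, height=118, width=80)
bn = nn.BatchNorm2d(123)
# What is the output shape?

Input shape: (19, 123, 118, 80)
Output shape: (19, 123, 118, 80)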